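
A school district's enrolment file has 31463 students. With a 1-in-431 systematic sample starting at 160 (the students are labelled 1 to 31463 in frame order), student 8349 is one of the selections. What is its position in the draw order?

k = 431
position = (8349 − 160)/431 + 1 = 8189/431 + 1 = 19 + 1 = 20

20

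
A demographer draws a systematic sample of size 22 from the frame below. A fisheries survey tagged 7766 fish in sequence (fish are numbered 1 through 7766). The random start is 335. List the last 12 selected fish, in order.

k = N/n = 7766/22 = 353
11th selection = 335 + 10×353 = 3865
12th: 3865 + 353 = 4218
13th: 4218 + 353 = 4571
14th: 4571 + 353 = 4924
15th: 4924 + 353 = 5277
16th: 5277 + 353 = 5630
17th: 5630 + 353 = 5983
18th: 5983 + 353 = 6336
19th: 6336 + 353 = 6689
20th: 6689 + 353 = 7042
21st: 7042 + 353 = 7395
22nd: 7395 + 353 = 7748

3865, 4218, 4571, 4924, 5277, 5630, 5983, 6336, 6689, 7042, 7395, 7748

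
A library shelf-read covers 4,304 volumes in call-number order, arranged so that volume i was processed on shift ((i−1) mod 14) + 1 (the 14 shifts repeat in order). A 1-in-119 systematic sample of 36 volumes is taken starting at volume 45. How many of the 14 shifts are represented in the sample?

2

Consecutive selections differ by k = 119, so their shift numbers differ by 119 mod 14 = 7.
gcd(119, 14) = 7, so the sample visits 14/7 = 2 distinct residues mod 14.
Start 45 is shift 3; the shifts hit are 3, 10.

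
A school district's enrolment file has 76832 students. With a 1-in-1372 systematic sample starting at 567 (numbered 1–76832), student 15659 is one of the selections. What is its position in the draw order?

12

k = 1372
position = (15659 − 567)/1372 + 1 = 15092/1372 + 1 = 11 + 1 = 12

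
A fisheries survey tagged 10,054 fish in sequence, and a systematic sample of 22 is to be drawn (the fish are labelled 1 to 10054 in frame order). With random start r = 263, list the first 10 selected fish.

k = N/n = 10054/22 = 457
fish 1: 263
fish 2: 263 + 457 = 720
fish 3: 720 + 457 = 1177
fish 4: 1177 + 457 = 1634
fish 5: 1634 + 457 = 2091
fish 6: 2091 + 457 = 2548
fish 7: 2548 + 457 = 3005
fish 8: 3005 + 457 = 3462
fish 9: 3462 + 457 = 3919
fish 10: 3919 + 457 = 4376

263, 720, 1177, 1634, 2091, 2548, 3005, 3462, 3919, 4376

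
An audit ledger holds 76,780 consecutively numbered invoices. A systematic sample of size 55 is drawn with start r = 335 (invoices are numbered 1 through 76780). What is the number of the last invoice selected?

75719

k = 76780/55 = 1396
55th selection = r + (55−1)·k = 335 + 54×1396 = 335 + 75384 = 75719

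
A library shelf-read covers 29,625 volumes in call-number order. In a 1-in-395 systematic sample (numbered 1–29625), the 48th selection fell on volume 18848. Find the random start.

283

k = 395
r = 18848 − (48−1)×395 = 18848 − 18565 = 283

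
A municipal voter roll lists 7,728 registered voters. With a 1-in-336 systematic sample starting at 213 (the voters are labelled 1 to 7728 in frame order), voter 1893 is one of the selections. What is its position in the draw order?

k = 336
position = (1893 − 213)/336 + 1 = 1680/336 + 1 = 5 + 1 = 6

6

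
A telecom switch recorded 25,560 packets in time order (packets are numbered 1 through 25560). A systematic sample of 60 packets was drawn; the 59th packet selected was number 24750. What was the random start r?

k = 25560/60 = 426
r = 24750 − (59−1)×426 = 24750 − 24708 = 42

42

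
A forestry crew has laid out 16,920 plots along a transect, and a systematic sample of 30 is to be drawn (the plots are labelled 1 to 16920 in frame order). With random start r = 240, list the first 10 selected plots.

k = N/n = 16920/30 = 564
plot 1: 240
plot 2: 240 + 564 = 804
plot 3: 804 + 564 = 1368
plot 4: 1368 + 564 = 1932
plot 5: 1932 + 564 = 2496
plot 6: 2496 + 564 = 3060
plot 7: 3060 + 564 = 3624
plot 8: 3624 + 564 = 4188
plot 9: 4188 + 564 = 4752
plot 10: 4752 + 564 = 5316

240, 804, 1368, 1932, 2496, 3060, 3624, 4188, 4752, 5316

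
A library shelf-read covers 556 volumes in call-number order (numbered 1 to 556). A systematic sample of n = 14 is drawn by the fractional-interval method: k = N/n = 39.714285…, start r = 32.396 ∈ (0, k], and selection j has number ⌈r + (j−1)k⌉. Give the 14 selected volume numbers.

j=1: r + 0k = 32.396 → ⌈·⌉ = 33
j=2: r + 1k = 72.110285… → ⌈·⌉ = 73
j=3: r + 2k = 111.824571… → ⌈·⌉ = 112
j=4: r + 3k = 151.538857… → ⌈·⌉ = 152
j=5: r + 4k = 191.253142… → ⌈·⌉ = 192
j=6: r + 5k = 230.967428… → ⌈·⌉ = 231
j=7: r + 6k = 270.681714… → ⌈·⌉ = 271
j=8: r + 7k = 310.396 → ⌈·⌉ = 311
j=9: r + 8k = 350.110285… → ⌈·⌉ = 351
j=10: r + 9k = 389.824571… → ⌈·⌉ = 390
j=11: r + 10k = 429.538857… → ⌈·⌉ = 430
j=12: r + 11k = 469.253142… → ⌈·⌉ = 470
j=13: r + 12k = 508.967428… → ⌈·⌉ = 509
j=14: r + 13k = 548.681714… → ⌈·⌉ = 549

33, 73, 112, 152, 192, 231, 271, 311, 351, 390, 430, 470, 509, 549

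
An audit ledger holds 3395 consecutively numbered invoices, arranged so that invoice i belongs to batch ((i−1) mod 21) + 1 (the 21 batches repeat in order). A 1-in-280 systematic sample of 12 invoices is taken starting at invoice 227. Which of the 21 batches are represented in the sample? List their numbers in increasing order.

Consecutive selections differ by k = 280, so their batch numbers differ by 280 mod 21 = 7.
gcd(280, 21) = 7, so the sample visits 21/7 = 3 distinct residues mod 21.
Start 227 is batch 17; the batches hit are 3, 10, 17.

3, 10, 17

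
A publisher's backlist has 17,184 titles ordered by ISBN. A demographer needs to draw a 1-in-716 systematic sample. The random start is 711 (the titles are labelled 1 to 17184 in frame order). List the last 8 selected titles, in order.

12167, 12883, 13599, 14315, 15031, 15747, 16463, 17179

17th selection = 711 + 16×716 = 12167
18th: 12167 + 716 = 12883
19th: 12883 + 716 = 13599
20th: 13599 + 716 = 14315
21st: 14315 + 716 = 15031
22nd: 15031 + 716 = 15747
23rd: 15747 + 716 = 16463
24th: 16463 + 716 = 17179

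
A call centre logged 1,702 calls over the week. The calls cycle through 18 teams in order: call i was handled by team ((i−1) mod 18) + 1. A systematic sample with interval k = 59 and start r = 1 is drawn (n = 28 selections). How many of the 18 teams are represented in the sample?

18

Consecutive selections differ by k = 59, so their team numbers differ by 59 mod 18 = 5.
gcd(59, 18) = 1, so the sample visits 18/1 = 18 distinct residues mod 18.
Start 1 is team 1; the teams hit are 1, 2, 3, 4, 5, 6, 7, 8, 9, 10, 11, 12, 13, 14, 15, 16, 17, 18.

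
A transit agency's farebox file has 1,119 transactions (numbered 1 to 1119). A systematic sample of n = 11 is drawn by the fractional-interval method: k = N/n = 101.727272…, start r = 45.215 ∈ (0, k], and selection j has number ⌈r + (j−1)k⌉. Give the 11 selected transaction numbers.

j=1: r + 0k = 45.215 → ⌈·⌉ = 46
j=2: r + 1k = 146.942272… → ⌈·⌉ = 147
j=3: r + 2k = 248.669545… → ⌈·⌉ = 249
j=4: r + 3k = 350.396818… → ⌈·⌉ = 351
j=5: r + 4k = 452.124090… → ⌈·⌉ = 453
j=6: r + 5k = 553.851363… → ⌈·⌉ = 554
j=7: r + 6k = 655.578636… → ⌈·⌉ = 656
j=8: r + 7k = 757.305909… → ⌈·⌉ = 758
j=9: r + 8k = 859.033181… → ⌈·⌉ = 860
j=10: r + 9k = 960.760454… → ⌈·⌉ = 961
j=11: r + 10k = 1062.487727… → ⌈·⌉ = 1063

46, 147, 249, 351, 453, 554, 656, 758, 860, 961, 1063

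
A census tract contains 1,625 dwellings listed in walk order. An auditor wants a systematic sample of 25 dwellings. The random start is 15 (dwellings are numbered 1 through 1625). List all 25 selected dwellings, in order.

k = N/n = 1625/25 = 65
dwelling 1: 15
dwelling 2: 15 + 65 = 80
dwelling 3: 80 + 65 = 145
dwelling 4: 145 + 65 = 210
dwelling 5: 210 + 65 = 275
dwelling 6: 275 + 65 = 340
dwelling 7: 340 + 65 = 405
dwelling 8: 405 + 65 = 470
dwelling 9: 470 + 65 = 535
dwelling 10: 535 + 65 = 600
dwelling 11: 600 + 65 = 665
dwelling 12: 665 + 65 = 730
dwelling 13: 730 + 65 = 795
dwelling 14: 795 + 65 = 860
dwelling 15: 860 + 65 = 925
dwelling 16: 925 + 65 = 990
dwelling 17: 990 + 65 = 1055
dwelling 18: 1055 + 65 = 1120
dwelling 19: 1120 + 65 = 1185
dwelling 20: 1185 + 65 = 1250
dwelling 21: 1250 + 65 = 1315
dwelling 22: 1315 + 65 = 1380
dwelling 23: 1380 + 65 = 1445
dwelling 24: 1445 + 65 = 1510
dwelling 25: 1510 + 65 = 1575

15, 80, 145, 210, 275, 340, 405, 470, 535, 600, 665, 730, 795, 860, 925, 990, 1055, 1120, 1185, 1250, 1315, 1380, 1445, 1510, 1575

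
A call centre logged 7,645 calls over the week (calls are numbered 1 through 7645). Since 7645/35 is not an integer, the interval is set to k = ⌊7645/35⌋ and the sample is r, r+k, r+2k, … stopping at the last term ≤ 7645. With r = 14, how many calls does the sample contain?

k = ⌊7645/35⌋ = 218
Achieved size = ⌊(7645 − 14)/218⌋ + 1 = ⌊7631/218⌋ + 1 = 35 + 1 = 36
(last selection: 14 + 35×218 = 7644 ≤ 7645; next would be 7862 > 7645)

36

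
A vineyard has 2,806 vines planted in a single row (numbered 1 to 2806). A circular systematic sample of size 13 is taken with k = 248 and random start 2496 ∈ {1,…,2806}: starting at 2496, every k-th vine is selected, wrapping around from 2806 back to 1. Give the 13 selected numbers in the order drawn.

Selection 1: 2496
Selection 2: 2496 + 248 = 2744
Selection 3: 2744 + 248 = 2992 → 2992 − 2806 = 186
Selection 4: 186 + 248 = 434
Selection 5: 434 + 248 = 682
Selection 6: 682 + 248 = 930
Selection 7: 930 + 248 = 1178
Selection 8: 1178 + 248 = 1426
Selection 9: 1426 + 248 = 1674
Selection 10: 1674 + 248 = 1922
Selection 11: 1922 + 248 = 2170
Selection 12: 2170 + 248 = 2418
Selection 13: 2418 + 248 = 2666

2496, 2744, 186, 434, 682, 930, 1178, 1426, 1674, 1922, 2170, 2418, 2666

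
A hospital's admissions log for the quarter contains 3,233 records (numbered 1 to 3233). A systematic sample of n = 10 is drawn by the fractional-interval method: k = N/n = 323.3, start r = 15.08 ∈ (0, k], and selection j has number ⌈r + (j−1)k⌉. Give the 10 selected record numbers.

j=1: r + 0k = 15.08 → ⌈·⌉ = 16
j=2: r + 1k = 338.38 → ⌈·⌉ = 339
j=3: r + 2k = 661.68 → ⌈·⌉ = 662
j=4: r + 3k = 984.98 → ⌈·⌉ = 985
j=5: r + 4k = 1308.28 → ⌈·⌉ = 1309
j=6: r + 5k = 1631.58 → ⌈·⌉ = 1632
j=7: r + 6k = 1954.88 → ⌈·⌉ = 1955
j=8: r + 7k = 2278.18 → ⌈·⌉ = 2279
j=9: r + 8k = 2601.48 → ⌈·⌉ = 2602
j=10: r + 9k = 2924.78 → ⌈·⌉ = 2925

16, 339, 662, 985, 1309, 1632, 1955, 2279, 2602, 2925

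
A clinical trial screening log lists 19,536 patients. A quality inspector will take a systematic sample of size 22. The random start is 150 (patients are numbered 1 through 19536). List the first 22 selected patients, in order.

150, 1038, 1926, 2814, 3702, 4590, 5478, 6366, 7254, 8142, 9030, 9918, 10806, 11694, 12582, 13470, 14358, 15246, 16134, 17022, 17910, 18798

k = N/n = 19536/22 = 888
patient 1: 150
patient 2: 150 + 888 = 1038
patient 3: 1038 + 888 = 1926
patient 4: 1926 + 888 = 2814
patient 5: 2814 + 888 = 3702
patient 6: 3702 + 888 = 4590
patient 7: 4590 + 888 = 5478
patient 8: 5478 + 888 = 6366
patient 9: 6366 + 888 = 7254
patient 10: 7254 + 888 = 8142
patient 11: 8142 + 888 = 9030
patient 12: 9030 + 888 = 9918
patient 13: 9918 + 888 = 10806
patient 14: 10806 + 888 = 11694
patient 15: 11694 + 888 = 12582
patient 16: 12582 + 888 = 13470
patient 17: 13470 + 888 = 14358
patient 18: 14358 + 888 = 15246
patient 19: 15246 + 888 = 16134
patient 20: 16134 + 888 = 17022
patient 21: 17022 + 888 = 17910
patient 22: 17910 + 888 = 18798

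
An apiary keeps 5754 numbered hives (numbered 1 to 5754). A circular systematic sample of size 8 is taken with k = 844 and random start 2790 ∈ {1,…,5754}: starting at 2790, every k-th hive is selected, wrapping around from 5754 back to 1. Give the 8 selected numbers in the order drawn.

Selection 1: 2790
Selection 2: 2790 + 844 = 3634
Selection 3: 3634 + 844 = 4478
Selection 4: 4478 + 844 = 5322
Selection 5: 5322 + 844 = 6166 → 6166 − 5754 = 412
Selection 6: 412 + 844 = 1256
Selection 7: 1256 + 844 = 2100
Selection 8: 2100 + 844 = 2944

2790, 3634, 4478, 5322, 412, 1256, 2100, 2944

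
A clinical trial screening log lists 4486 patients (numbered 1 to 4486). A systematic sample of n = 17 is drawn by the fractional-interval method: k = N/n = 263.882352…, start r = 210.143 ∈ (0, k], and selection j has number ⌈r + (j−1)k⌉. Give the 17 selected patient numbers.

211, 475, 738, 1002, 1266, 1530, 1794, 2058, 2322, 2586, 2849, 3113, 3377, 3641, 3905, 4169, 4433

j=1: r + 0k = 210.143 → ⌈·⌉ = 211
j=2: r + 1k = 474.025352… → ⌈·⌉ = 475
j=3: r + 2k = 737.907705… → ⌈·⌉ = 738
j=4: r + 3k = 1001.790058… → ⌈·⌉ = 1002
j=5: r + 4k = 1265.672411… → ⌈·⌉ = 1266
j=6: r + 5k = 1529.554764… → ⌈·⌉ = 1530
j=7: r + 6k = 1793.437117… → ⌈·⌉ = 1794
j=8: r + 7k = 2057.319470… → ⌈·⌉ = 2058
j=9: r + 8k = 2321.201823… → ⌈·⌉ = 2322
j=10: r + 9k = 2585.084176… → ⌈·⌉ = 2586
j=11: r + 10k = 2848.966529… → ⌈·⌉ = 2849
j=12: r + 11k = 3112.848882… → ⌈·⌉ = 3113
j=13: r + 12k = 3376.731235… → ⌈·⌉ = 3377
j=14: r + 13k = 3640.613588… → ⌈·⌉ = 3641
j=15: r + 14k = 3904.495941… → ⌈·⌉ = 3905
j=16: r + 15k = 4168.378294… → ⌈·⌉ = 4169
j=17: r + 16k = 4432.260647… → ⌈·⌉ = 4433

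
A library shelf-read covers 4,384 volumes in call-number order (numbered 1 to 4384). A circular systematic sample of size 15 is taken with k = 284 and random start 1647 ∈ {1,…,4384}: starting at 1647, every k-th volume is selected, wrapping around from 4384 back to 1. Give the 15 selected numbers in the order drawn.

Selection 1: 1647
Selection 2: 1647 + 284 = 1931
Selection 3: 1931 + 284 = 2215
Selection 4: 2215 + 284 = 2499
Selection 5: 2499 + 284 = 2783
Selection 6: 2783 + 284 = 3067
Selection 7: 3067 + 284 = 3351
Selection 8: 3351 + 284 = 3635
Selection 9: 3635 + 284 = 3919
Selection 10: 3919 + 284 = 4203
Selection 11: 4203 + 284 = 4487 → 4487 − 4384 = 103
Selection 12: 103 + 284 = 387
Selection 13: 387 + 284 = 671
Selection 14: 671 + 284 = 955
Selection 15: 955 + 284 = 1239

1647, 1931, 2215, 2499, 2783, 3067, 3351, 3635, 3919, 4203, 103, 387, 671, 955, 1239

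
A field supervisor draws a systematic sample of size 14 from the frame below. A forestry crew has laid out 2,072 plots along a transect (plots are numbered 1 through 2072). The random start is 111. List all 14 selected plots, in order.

111, 259, 407, 555, 703, 851, 999, 1147, 1295, 1443, 1591, 1739, 1887, 2035

k = N/n = 2072/14 = 148
plot 1: 111
plot 2: 111 + 148 = 259
plot 3: 259 + 148 = 407
plot 4: 407 + 148 = 555
plot 5: 555 + 148 = 703
plot 6: 703 + 148 = 851
plot 7: 851 + 148 = 999
plot 8: 999 + 148 = 1147
plot 9: 1147 + 148 = 1295
plot 10: 1295 + 148 = 1443
plot 11: 1443 + 148 = 1591
plot 12: 1591 + 148 = 1739
plot 13: 1739 + 148 = 1887
plot 14: 1887 + 148 = 2035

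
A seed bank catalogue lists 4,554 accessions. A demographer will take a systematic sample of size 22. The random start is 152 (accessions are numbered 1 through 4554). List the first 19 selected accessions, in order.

152, 359, 566, 773, 980, 1187, 1394, 1601, 1808, 2015, 2222, 2429, 2636, 2843, 3050, 3257, 3464, 3671, 3878

k = N/n = 4554/22 = 207
accession 1: 152
accession 2: 152 + 207 = 359
accession 3: 359 + 207 = 566
accession 4: 566 + 207 = 773
accession 5: 773 + 207 = 980
accession 6: 980 + 207 = 1187
accession 7: 1187 + 207 = 1394
accession 8: 1394 + 207 = 1601
accession 9: 1601 + 207 = 1808
accession 10: 1808 + 207 = 2015
accession 11: 2015 + 207 = 2222
accession 12: 2222 + 207 = 2429
accession 13: 2429 + 207 = 2636
accession 14: 2636 + 207 = 2843
accession 15: 2843 + 207 = 3050
accession 16: 3050 + 207 = 3257
accession 17: 3257 + 207 = 3464
accession 18: 3464 + 207 = 3671
accession 19: 3671 + 207 = 3878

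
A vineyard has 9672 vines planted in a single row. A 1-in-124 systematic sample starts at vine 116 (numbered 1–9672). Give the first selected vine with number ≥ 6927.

6936

k = 124
Steps past start: ⌈(6927 − 116)/124⌉ = ⌈6811/124⌉ = 55
Selected vine: 116 + 55×124 = 6936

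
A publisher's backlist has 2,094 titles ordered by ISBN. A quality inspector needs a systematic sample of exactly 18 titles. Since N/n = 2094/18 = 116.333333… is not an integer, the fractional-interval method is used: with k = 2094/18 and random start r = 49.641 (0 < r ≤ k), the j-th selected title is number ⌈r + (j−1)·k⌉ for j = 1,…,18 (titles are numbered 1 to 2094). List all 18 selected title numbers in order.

j=1: r + 0k = 49.641 → ⌈·⌉ = 50
j=2: r + 1k = 165.974333… → ⌈·⌉ = 166
j=3: r + 2k = 282.307666… → ⌈·⌉ = 283
j=4: r + 3k = 398.641 → ⌈·⌉ = 399
j=5: r + 4k = 514.974333… → ⌈·⌉ = 515
j=6: r + 5k = 631.307666… → ⌈·⌉ = 632
j=7: r + 6k = 747.641 → ⌈·⌉ = 748
j=8: r + 7k = 863.974333… → ⌈·⌉ = 864
j=9: r + 8k = 980.307666… → ⌈·⌉ = 981
j=10: r + 9k = 1096.641 → ⌈·⌉ = 1097
j=11: r + 10k = 1212.974333… → ⌈·⌉ = 1213
j=12: r + 11k = 1329.307666… → ⌈·⌉ = 1330
j=13: r + 12k = 1445.641 → ⌈·⌉ = 1446
j=14: r + 13k = 1561.974333… → ⌈·⌉ = 1562
j=15: r + 14k = 1678.307666… → ⌈·⌉ = 1679
j=16: r + 15k = 1794.641 → ⌈·⌉ = 1795
j=17: r + 16k = 1910.974333… → ⌈·⌉ = 1911
j=18: r + 17k = 2027.307666… → ⌈·⌉ = 2028

50, 166, 283, 399, 515, 632, 748, 864, 981, 1097, 1213, 1330, 1446, 1562, 1679, 1795, 1911, 2028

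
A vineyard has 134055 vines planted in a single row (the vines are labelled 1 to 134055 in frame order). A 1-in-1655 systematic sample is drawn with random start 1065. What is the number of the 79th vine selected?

k = 1655
79th selection = r + (79−1)·k = 1065 + 78×1655 = 1065 + 129090 = 130155

130155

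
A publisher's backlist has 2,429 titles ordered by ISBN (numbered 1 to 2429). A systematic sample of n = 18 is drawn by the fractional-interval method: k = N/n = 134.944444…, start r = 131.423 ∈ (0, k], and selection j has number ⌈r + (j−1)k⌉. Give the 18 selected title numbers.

132, 267, 402, 537, 672, 807, 942, 1077, 1211, 1346, 1481, 1616, 1751, 1886, 2021, 2156, 2291, 2426

j=1: r + 0k = 131.423 → ⌈·⌉ = 132
j=2: r + 1k = 266.367444… → ⌈·⌉ = 267
j=3: r + 2k = 401.311888… → ⌈·⌉ = 402
j=4: r + 3k = 536.256333… → ⌈·⌉ = 537
j=5: r + 4k = 671.200777… → ⌈·⌉ = 672
j=6: r + 5k = 806.145222… → ⌈·⌉ = 807
j=7: r + 6k = 941.089666… → ⌈·⌉ = 942
j=8: r + 7k = 1076.034111… → ⌈·⌉ = 1077
j=9: r + 8k = 1210.978555… → ⌈·⌉ = 1211
j=10: r + 9k = 1345.923 → ⌈·⌉ = 1346
j=11: r + 10k = 1480.867444… → ⌈·⌉ = 1481
j=12: r + 11k = 1615.811888… → ⌈·⌉ = 1616
j=13: r + 12k = 1750.756333… → ⌈·⌉ = 1751
j=14: r + 13k = 1885.700777… → ⌈·⌉ = 1886
j=15: r + 14k = 2020.645222… → ⌈·⌉ = 2021
j=16: r + 15k = 2155.589666… → ⌈·⌉ = 2156
j=17: r + 16k = 2290.534111… → ⌈·⌉ = 2291
j=18: r + 17k = 2425.478555… → ⌈·⌉ = 2426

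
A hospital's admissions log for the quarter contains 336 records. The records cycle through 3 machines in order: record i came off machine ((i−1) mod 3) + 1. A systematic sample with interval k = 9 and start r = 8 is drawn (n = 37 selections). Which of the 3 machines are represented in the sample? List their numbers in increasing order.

Consecutive selections differ by k = 9, so their machine numbers differ by 9 mod 3 = 0.
gcd(9, 3) = 3, so the sample visits 3/3 = 1 distinct residues mod 3.
Start 8 is machine 2; the machines hit are 2.

2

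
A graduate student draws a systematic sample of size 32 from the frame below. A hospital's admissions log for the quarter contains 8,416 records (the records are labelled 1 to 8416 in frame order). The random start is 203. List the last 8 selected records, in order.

6515, 6778, 7041, 7304, 7567, 7830, 8093, 8356

k = N/n = 8416/32 = 263
25th selection = 203 + 24×263 = 6515
26th: 6515 + 263 = 6778
27th: 6778 + 263 = 7041
28th: 7041 + 263 = 7304
29th: 7304 + 263 = 7567
30th: 7567 + 263 = 7830
31st: 7830 + 263 = 8093
32nd: 8093 + 263 = 8356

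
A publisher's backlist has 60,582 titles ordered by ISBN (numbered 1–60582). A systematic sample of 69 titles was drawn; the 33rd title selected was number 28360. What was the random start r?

k = 60582/69 = 878
r = 28360 − (33−1)×878 = 28360 − 28096 = 264

264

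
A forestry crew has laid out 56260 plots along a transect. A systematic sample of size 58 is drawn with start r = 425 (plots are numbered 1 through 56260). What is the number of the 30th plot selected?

k = 56260/58 = 970
30th selection = r + (30−1)·k = 425 + 29×970 = 425 + 28130 = 28555

28555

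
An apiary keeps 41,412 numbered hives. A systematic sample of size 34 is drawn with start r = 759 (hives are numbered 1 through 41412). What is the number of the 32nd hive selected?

k = 41412/34 = 1218
32nd selection = r + (32−1)·k = 759 + 31×1218 = 759 + 37758 = 38517

38517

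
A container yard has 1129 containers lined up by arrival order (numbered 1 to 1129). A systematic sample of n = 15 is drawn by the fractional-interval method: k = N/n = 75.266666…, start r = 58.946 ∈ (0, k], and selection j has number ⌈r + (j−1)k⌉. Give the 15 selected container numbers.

j=1: r + 0k = 58.946 → ⌈·⌉ = 59
j=2: r + 1k = 134.212666… → ⌈·⌉ = 135
j=3: r + 2k = 209.479333… → ⌈·⌉ = 210
j=4: r + 3k = 284.746 → ⌈·⌉ = 285
j=5: r + 4k = 360.012666… → ⌈·⌉ = 361
j=6: r + 5k = 435.279333… → ⌈·⌉ = 436
j=7: r + 6k = 510.546 → ⌈·⌉ = 511
j=8: r + 7k = 585.812666… → ⌈·⌉ = 586
j=9: r + 8k = 661.079333… → ⌈·⌉ = 662
j=10: r + 9k = 736.346 → ⌈·⌉ = 737
j=11: r + 10k = 811.612666… → ⌈·⌉ = 812
j=12: r + 11k = 886.879333… → ⌈·⌉ = 887
j=13: r + 12k = 962.146 → ⌈·⌉ = 963
j=14: r + 13k = 1037.412666… → ⌈·⌉ = 1038
j=15: r + 14k = 1112.679333… → ⌈·⌉ = 1113

59, 135, 210, 285, 361, 436, 511, 586, 662, 737, 812, 887, 963, 1038, 1113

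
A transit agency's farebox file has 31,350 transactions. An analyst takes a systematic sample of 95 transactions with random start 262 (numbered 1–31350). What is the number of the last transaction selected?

31282

k = 31350/95 = 330
95th selection = r + (95−1)·k = 262 + 94×330 = 262 + 31020 = 31282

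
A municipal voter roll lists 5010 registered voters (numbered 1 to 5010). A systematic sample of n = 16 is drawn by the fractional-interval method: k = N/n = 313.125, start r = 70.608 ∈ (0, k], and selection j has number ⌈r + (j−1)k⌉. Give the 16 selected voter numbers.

71, 384, 697, 1010, 1324, 1637, 1950, 2263, 2576, 2889, 3202, 3515, 3829, 4142, 4455, 4768

j=1: r + 0k = 70.608 → ⌈·⌉ = 71
j=2: r + 1k = 383.733 → ⌈·⌉ = 384
j=3: r + 2k = 696.858 → ⌈·⌉ = 697
j=4: r + 3k = 1009.983 → ⌈·⌉ = 1010
j=5: r + 4k = 1323.108 → ⌈·⌉ = 1324
j=6: r + 5k = 1636.233 → ⌈·⌉ = 1637
j=7: r + 6k = 1949.358 → ⌈·⌉ = 1950
j=8: r + 7k = 2262.483 → ⌈·⌉ = 2263
j=9: r + 8k = 2575.608 → ⌈·⌉ = 2576
j=10: r + 9k = 2888.733 → ⌈·⌉ = 2889
j=11: r + 10k = 3201.858 → ⌈·⌉ = 3202
j=12: r + 11k = 3514.983 → ⌈·⌉ = 3515
j=13: r + 12k = 3828.108 → ⌈·⌉ = 3829
j=14: r + 13k = 4141.233 → ⌈·⌉ = 4142
j=15: r + 14k = 4454.358 → ⌈·⌉ = 4455
j=16: r + 15k = 4767.483 → ⌈·⌉ = 4768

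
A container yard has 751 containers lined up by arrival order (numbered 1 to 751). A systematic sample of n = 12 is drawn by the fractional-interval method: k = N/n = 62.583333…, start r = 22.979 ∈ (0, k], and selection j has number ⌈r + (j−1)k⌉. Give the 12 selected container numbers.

23, 86, 149, 211, 274, 336, 399, 462, 524, 587, 649, 712

j=1: r + 0k = 22.979 → ⌈·⌉ = 23
j=2: r + 1k = 85.562333… → ⌈·⌉ = 86
j=3: r + 2k = 148.145666… → ⌈·⌉ = 149
j=4: r + 3k = 210.729 → ⌈·⌉ = 211
j=5: r + 4k = 273.312333… → ⌈·⌉ = 274
j=6: r + 5k = 335.895666… → ⌈·⌉ = 336
j=7: r + 6k = 398.479 → ⌈·⌉ = 399
j=8: r + 7k = 461.062333… → ⌈·⌉ = 462
j=9: r + 8k = 523.645666… → ⌈·⌉ = 524
j=10: r + 9k = 586.229 → ⌈·⌉ = 587
j=11: r + 10k = 648.812333… → ⌈·⌉ = 649
j=12: r + 11k = 711.395666… → ⌈·⌉ = 712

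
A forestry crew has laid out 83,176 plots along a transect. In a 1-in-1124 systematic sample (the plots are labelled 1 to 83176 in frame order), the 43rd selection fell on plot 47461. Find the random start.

253

k = 1124
r = 47461 − (43−1)×1124 = 47461 − 47208 = 253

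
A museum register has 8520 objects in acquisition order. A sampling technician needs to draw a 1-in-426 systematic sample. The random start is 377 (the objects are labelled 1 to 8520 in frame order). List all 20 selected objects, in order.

377, 803, 1229, 1655, 2081, 2507, 2933, 3359, 3785, 4211, 4637, 5063, 5489, 5915, 6341, 6767, 7193, 7619, 8045, 8471

object 1: 377
object 2: 377 + 426 = 803
object 3: 803 + 426 = 1229
object 4: 1229 + 426 = 1655
object 5: 1655 + 426 = 2081
object 6: 2081 + 426 = 2507
object 7: 2507 + 426 = 2933
object 8: 2933 + 426 = 3359
object 9: 3359 + 426 = 3785
object 10: 3785 + 426 = 4211
object 11: 4211 + 426 = 4637
object 12: 4637 + 426 = 5063
object 13: 5063 + 426 = 5489
object 14: 5489 + 426 = 5915
object 15: 5915 + 426 = 6341
object 16: 6341 + 426 = 6767
object 17: 6767 + 426 = 7193
object 18: 7193 + 426 = 7619
object 19: 7619 + 426 = 8045
object 20: 8045 + 426 = 8471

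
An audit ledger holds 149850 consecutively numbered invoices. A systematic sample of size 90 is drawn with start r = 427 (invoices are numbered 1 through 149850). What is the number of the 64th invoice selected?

k = 149850/90 = 1665
64th selection = r + (64−1)·k = 427 + 63×1665 = 427 + 104895 = 105322

105322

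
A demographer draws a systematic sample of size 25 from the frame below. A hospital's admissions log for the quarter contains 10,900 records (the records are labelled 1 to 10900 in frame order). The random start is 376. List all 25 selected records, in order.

k = N/n = 10900/25 = 436
record 1: 376
record 2: 376 + 436 = 812
record 3: 812 + 436 = 1248
record 4: 1248 + 436 = 1684
record 5: 1684 + 436 = 2120
record 6: 2120 + 436 = 2556
record 7: 2556 + 436 = 2992
record 8: 2992 + 436 = 3428
record 9: 3428 + 436 = 3864
record 10: 3864 + 436 = 4300
record 11: 4300 + 436 = 4736
record 12: 4736 + 436 = 5172
record 13: 5172 + 436 = 5608
record 14: 5608 + 436 = 6044
record 15: 6044 + 436 = 6480
record 16: 6480 + 436 = 6916
record 17: 6916 + 436 = 7352
record 18: 7352 + 436 = 7788
record 19: 7788 + 436 = 8224
record 20: 8224 + 436 = 8660
record 21: 8660 + 436 = 9096
record 22: 9096 + 436 = 9532
record 23: 9532 + 436 = 9968
record 24: 9968 + 436 = 10404
record 25: 10404 + 436 = 10840

376, 812, 1248, 1684, 2120, 2556, 2992, 3428, 3864, 4300, 4736, 5172, 5608, 6044, 6480, 6916, 7352, 7788, 8224, 8660, 9096, 9532, 9968, 10404, 10840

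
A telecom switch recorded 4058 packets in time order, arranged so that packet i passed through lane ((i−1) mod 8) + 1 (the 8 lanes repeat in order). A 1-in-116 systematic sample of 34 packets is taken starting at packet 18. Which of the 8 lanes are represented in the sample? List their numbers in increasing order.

2, 6

Consecutive selections differ by k = 116, so their lane numbers differ by 116 mod 8 = 4.
gcd(116, 8) = 4, so the sample visits 8/4 = 2 distinct residues mod 8.
Start 18 is lane 2; the lanes hit are 2, 6.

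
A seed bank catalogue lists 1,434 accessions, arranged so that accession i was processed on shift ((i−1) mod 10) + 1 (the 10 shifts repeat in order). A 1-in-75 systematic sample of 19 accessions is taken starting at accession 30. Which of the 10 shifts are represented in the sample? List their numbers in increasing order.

5, 10

Consecutive selections differ by k = 75, so their shift numbers differ by 75 mod 10 = 5.
gcd(75, 10) = 5, so the sample visits 10/5 = 2 distinct residues mod 10.
Start 30 is shift 10; the shifts hit are 5, 10.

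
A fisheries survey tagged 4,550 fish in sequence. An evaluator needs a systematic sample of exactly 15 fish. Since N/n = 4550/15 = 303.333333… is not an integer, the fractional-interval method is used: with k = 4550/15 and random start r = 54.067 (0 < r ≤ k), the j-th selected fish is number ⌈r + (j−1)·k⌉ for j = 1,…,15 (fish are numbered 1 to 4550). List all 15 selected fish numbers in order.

j=1: r + 0k = 54.067 → ⌈·⌉ = 55
j=2: r + 1k = 357.400333… → ⌈·⌉ = 358
j=3: r + 2k = 660.733666… → ⌈·⌉ = 661
j=4: r + 3k = 964.067 → ⌈·⌉ = 965
j=5: r + 4k = 1267.400333… → ⌈·⌉ = 1268
j=6: r + 5k = 1570.733666… → ⌈·⌉ = 1571
j=7: r + 6k = 1874.067 → ⌈·⌉ = 1875
j=8: r + 7k = 2177.400333… → ⌈·⌉ = 2178
j=9: r + 8k = 2480.733666… → ⌈·⌉ = 2481
j=10: r + 9k = 2784.067 → ⌈·⌉ = 2785
j=11: r + 10k = 3087.400333… → ⌈·⌉ = 3088
j=12: r + 11k = 3390.733666… → ⌈·⌉ = 3391
j=13: r + 12k = 3694.067 → ⌈·⌉ = 3695
j=14: r + 13k = 3997.400333… → ⌈·⌉ = 3998
j=15: r + 14k = 4300.733666… → ⌈·⌉ = 4301

55, 358, 661, 965, 1268, 1571, 1875, 2178, 2481, 2785, 3088, 3391, 3695, 3998, 4301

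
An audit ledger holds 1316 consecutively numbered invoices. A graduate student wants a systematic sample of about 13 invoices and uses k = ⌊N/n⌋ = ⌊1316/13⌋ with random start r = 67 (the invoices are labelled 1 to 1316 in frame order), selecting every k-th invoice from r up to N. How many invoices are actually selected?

13

k = ⌊1316/13⌋ = 101
Achieved size = ⌊(1316 − 67)/101⌋ + 1 = ⌊1249/101⌋ + 1 = 12 + 1 = 13
(last selection: 67 + 12×101 = 1279 ≤ 1316; next would be 1380 > 1316)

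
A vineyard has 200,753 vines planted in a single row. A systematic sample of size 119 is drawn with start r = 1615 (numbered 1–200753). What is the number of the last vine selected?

k = 200753/119 = 1687
119th selection = r + (119−1)·k = 1615 + 118×1687 = 1615 + 199066 = 200681

200681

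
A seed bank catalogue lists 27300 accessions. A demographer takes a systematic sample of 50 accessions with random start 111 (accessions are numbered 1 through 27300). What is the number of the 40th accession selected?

k = 27300/50 = 546
40th selection = r + (40−1)·k = 111 + 39×546 = 111 + 21294 = 21405

21405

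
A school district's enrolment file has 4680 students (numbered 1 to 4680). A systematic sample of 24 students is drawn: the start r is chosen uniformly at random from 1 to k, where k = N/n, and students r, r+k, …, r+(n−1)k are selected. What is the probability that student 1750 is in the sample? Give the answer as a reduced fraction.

1/195

k = 4680/24 = 195.
Student 1750 is selected iff r ≡ 1750 (mod 195); exactly one such r in {1,…,195}.
Inclusion probability = 1/195.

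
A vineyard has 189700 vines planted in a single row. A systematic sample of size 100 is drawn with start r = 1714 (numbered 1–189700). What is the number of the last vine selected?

189517

k = 189700/100 = 1897
100th selection = r + (100−1)·k = 1714 + 99×1897 = 1714 + 187803 = 189517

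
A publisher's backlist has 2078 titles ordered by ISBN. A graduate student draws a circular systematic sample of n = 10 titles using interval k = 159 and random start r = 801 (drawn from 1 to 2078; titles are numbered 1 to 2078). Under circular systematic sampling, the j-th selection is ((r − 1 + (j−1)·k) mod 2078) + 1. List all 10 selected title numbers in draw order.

801, 960, 1119, 1278, 1437, 1596, 1755, 1914, 2073, 154

Selection 1: 801
Selection 2: 801 + 159 = 960
Selection 3: 960 + 159 = 1119
Selection 4: 1119 + 159 = 1278
Selection 5: 1278 + 159 = 1437
Selection 6: 1437 + 159 = 1596
Selection 7: 1596 + 159 = 1755
Selection 8: 1755 + 159 = 1914
Selection 9: 1914 + 159 = 2073
Selection 10: 2073 + 159 = 2232 → 2232 − 2078 = 154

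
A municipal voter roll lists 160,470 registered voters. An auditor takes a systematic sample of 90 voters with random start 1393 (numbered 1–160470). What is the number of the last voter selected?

k = 160470/90 = 1783
90th selection = r + (90−1)·k = 1393 + 89×1783 = 1393 + 158687 = 160080

160080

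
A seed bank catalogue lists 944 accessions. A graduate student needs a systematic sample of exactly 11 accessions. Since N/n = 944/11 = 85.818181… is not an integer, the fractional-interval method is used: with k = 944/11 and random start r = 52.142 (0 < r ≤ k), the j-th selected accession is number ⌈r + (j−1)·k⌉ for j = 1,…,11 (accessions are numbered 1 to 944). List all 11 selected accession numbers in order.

j=1: r + 0k = 52.142 → ⌈·⌉ = 53
j=2: r + 1k = 137.960181… → ⌈·⌉ = 138
j=3: r + 2k = 223.778363… → ⌈·⌉ = 224
j=4: r + 3k = 309.596545… → ⌈·⌉ = 310
j=5: r + 4k = 395.414727… → ⌈·⌉ = 396
j=6: r + 5k = 481.232909… → ⌈·⌉ = 482
j=7: r + 6k = 567.051090… → ⌈·⌉ = 568
j=8: r + 7k = 652.869272… → ⌈·⌉ = 653
j=9: r + 8k = 738.687454… → ⌈·⌉ = 739
j=10: r + 9k = 824.505636… → ⌈·⌉ = 825
j=11: r + 10k = 910.323818… → ⌈·⌉ = 911

53, 138, 224, 310, 396, 482, 568, 653, 739, 825, 911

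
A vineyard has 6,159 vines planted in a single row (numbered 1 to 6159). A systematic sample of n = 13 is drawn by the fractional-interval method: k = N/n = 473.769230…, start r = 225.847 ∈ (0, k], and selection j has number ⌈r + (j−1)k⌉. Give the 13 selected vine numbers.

j=1: r + 0k = 225.847 → ⌈·⌉ = 226
j=2: r + 1k = 699.616230… → ⌈·⌉ = 700
j=3: r + 2k = 1173.385461… → ⌈·⌉ = 1174
j=4: r + 3k = 1647.154692… → ⌈·⌉ = 1648
j=5: r + 4k = 2120.923923… → ⌈·⌉ = 2121
j=6: r + 5k = 2594.693153… → ⌈·⌉ = 2595
j=7: r + 6k = 3068.462384… → ⌈·⌉ = 3069
j=8: r + 7k = 3542.231615… → ⌈·⌉ = 3543
j=9: r + 8k = 4016.000846… → ⌈·⌉ = 4017
j=10: r + 9k = 4489.770076… → ⌈·⌉ = 4490
j=11: r + 10k = 4963.539307… → ⌈·⌉ = 4964
j=12: r + 11k = 5437.308538… → ⌈·⌉ = 5438
j=13: r + 12k = 5911.077769… → ⌈·⌉ = 5912

226, 700, 1174, 1648, 2121, 2595, 3069, 3543, 4017, 4490, 4964, 5438, 5912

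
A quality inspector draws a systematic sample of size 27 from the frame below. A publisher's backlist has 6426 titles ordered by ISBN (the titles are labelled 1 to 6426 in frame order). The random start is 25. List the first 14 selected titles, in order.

k = N/n = 6426/27 = 238
title 1: 25
title 2: 25 + 238 = 263
title 3: 263 + 238 = 501
title 4: 501 + 238 = 739
title 5: 739 + 238 = 977
title 6: 977 + 238 = 1215
title 7: 1215 + 238 = 1453
title 8: 1453 + 238 = 1691
title 9: 1691 + 238 = 1929
title 10: 1929 + 238 = 2167
title 11: 2167 + 238 = 2405
title 12: 2405 + 238 = 2643
title 13: 2643 + 238 = 2881
title 14: 2881 + 238 = 3119

25, 263, 501, 739, 977, 1215, 1453, 1691, 1929, 2167, 2405, 2643, 2881, 3119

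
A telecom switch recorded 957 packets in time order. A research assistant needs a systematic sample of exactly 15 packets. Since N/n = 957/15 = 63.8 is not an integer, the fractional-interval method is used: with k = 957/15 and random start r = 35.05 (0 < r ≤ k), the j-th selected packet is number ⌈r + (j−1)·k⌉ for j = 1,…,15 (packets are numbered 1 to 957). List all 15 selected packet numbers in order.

36, 99, 163, 227, 291, 355, 418, 482, 546, 610, 674, 737, 801, 865, 929

j=1: r + 0k = 35.05 → ⌈·⌉ = 36
j=2: r + 1k = 98.85 → ⌈·⌉ = 99
j=3: r + 2k = 162.65 → ⌈·⌉ = 163
j=4: r + 3k = 226.45 → ⌈·⌉ = 227
j=5: r + 4k = 290.25 → ⌈·⌉ = 291
j=6: r + 5k = 354.05 → ⌈·⌉ = 355
j=7: r + 6k = 417.85 → ⌈·⌉ = 418
j=8: r + 7k = 481.65 → ⌈·⌉ = 482
j=9: r + 8k = 545.45 → ⌈·⌉ = 546
j=10: r + 9k = 609.25 → ⌈·⌉ = 610
j=11: r + 10k = 673.05 → ⌈·⌉ = 674
j=12: r + 11k = 736.85 → ⌈·⌉ = 737
j=13: r + 12k = 800.65 → ⌈·⌉ = 801
j=14: r + 13k = 864.45 → ⌈·⌉ = 865
j=15: r + 14k = 928.25 → ⌈·⌉ = 929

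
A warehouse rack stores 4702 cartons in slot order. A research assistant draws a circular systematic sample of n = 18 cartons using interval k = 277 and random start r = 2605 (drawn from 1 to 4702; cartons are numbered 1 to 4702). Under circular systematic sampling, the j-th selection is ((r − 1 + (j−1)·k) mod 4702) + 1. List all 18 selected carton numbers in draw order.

Selection 1: 2605
Selection 2: 2605 + 277 = 2882
Selection 3: 2882 + 277 = 3159
Selection 4: 3159 + 277 = 3436
Selection 5: 3436 + 277 = 3713
Selection 6: 3713 + 277 = 3990
Selection 7: 3990 + 277 = 4267
Selection 8: 4267 + 277 = 4544
Selection 9: 4544 + 277 = 4821 → 4821 − 4702 = 119
Selection 10: 119 + 277 = 396
Selection 11: 396 + 277 = 673
Selection 12: 673 + 277 = 950
Selection 13: 950 + 277 = 1227
Selection 14: 1227 + 277 = 1504
Selection 15: 1504 + 277 = 1781
Selection 16: 1781 + 277 = 2058
Selection 17: 2058 + 277 = 2335
Selection 18: 2335 + 277 = 2612

2605, 2882, 3159, 3436, 3713, 3990, 4267, 4544, 119, 396, 673, 950, 1227, 1504, 1781, 2058, 2335, 2612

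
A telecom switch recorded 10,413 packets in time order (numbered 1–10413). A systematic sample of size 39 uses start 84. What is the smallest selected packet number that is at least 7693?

k = 10413/39 = 267
Steps past start: ⌈(7693 − 84)/267⌉ = ⌈7609/267⌉ = 29
Selected packet: 84 + 29×267 = 7827

7827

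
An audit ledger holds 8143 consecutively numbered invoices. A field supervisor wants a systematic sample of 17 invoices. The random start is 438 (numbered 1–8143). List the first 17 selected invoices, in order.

438, 917, 1396, 1875, 2354, 2833, 3312, 3791, 4270, 4749, 5228, 5707, 6186, 6665, 7144, 7623, 8102

k = N/n = 8143/17 = 479
invoice 1: 438
invoice 2: 438 + 479 = 917
invoice 3: 917 + 479 = 1396
invoice 4: 1396 + 479 = 1875
invoice 5: 1875 + 479 = 2354
invoice 6: 2354 + 479 = 2833
invoice 7: 2833 + 479 = 3312
invoice 8: 3312 + 479 = 3791
invoice 9: 3791 + 479 = 4270
invoice 10: 4270 + 479 = 4749
invoice 11: 4749 + 479 = 5228
invoice 12: 5228 + 479 = 5707
invoice 13: 5707 + 479 = 6186
invoice 14: 6186 + 479 = 6665
invoice 15: 6665 + 479 = 7144
invoice 16: 7144 + 479 = 7623
invoice 17: 7623 + 479 = 8102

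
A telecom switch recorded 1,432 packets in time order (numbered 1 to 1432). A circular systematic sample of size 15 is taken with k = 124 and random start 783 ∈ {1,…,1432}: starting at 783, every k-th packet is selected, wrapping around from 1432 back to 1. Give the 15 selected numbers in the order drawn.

783, 907, 1031, 1155, 1279, 1403, 95, 219, 343, 467, 591, 715, 839, 963, 1087

Selection 1: 783
Selection 2: 783 + 124 = 907
Selection 3: 907 + 124 = 1031
Selection 4: 1031 + 124 = 1155
Selection 5: 1155 + 124 = 1279
Selection 6: 1279 + 124 = 1403
Selection 7: 1403 + 124 = 1527 → 1527 − 1432 = 95
Selection 8: 95 + 124 = 219
Selection 9: 219 + 124 = 343
Selection 10: 343 + 124 = 467
Selection 11: 467 + 124 = 591
Selection 12: 591 + 124 = 715
Selection 13: 715 + 124 = 839
Selection 14: 839 + 124 = 963
Selection 15: 963 + 124 = 1087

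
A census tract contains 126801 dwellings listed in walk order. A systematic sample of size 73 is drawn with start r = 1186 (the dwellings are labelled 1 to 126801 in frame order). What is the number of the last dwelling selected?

k = 126801/73 = 1737
73rd selection = r + (73−1)·k = 1186 + 72×1737 = 1186 + 125064 = 126250

126250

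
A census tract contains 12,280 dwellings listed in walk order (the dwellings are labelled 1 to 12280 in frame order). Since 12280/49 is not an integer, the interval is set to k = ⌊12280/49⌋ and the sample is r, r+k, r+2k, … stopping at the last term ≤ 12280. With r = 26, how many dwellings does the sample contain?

k = ⌊12280/49⌋ = 250
Achieved size = ⌊(12280 − 26)/250⌋ + 1 = ⌊12254/250⌋ + 1 = 49 + 1 = 50
(last selection: 26 + 49×250 = 12276 ≤ 12280; next would be 12526 > 12280)

50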